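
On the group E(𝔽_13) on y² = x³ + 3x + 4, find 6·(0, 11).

Write Q = (0, 11).
Double-and-add on 6 = (110)₂. Start with Q = (0, 11) for the leading 1-bit.
double: tangent at (0, 11): λ = (3·0² + 3)/(2·11) ≡ 3/9. 9⁻¹ ≡ 3 (mod 13), so λ ≡ 3·3 ≡ 9.
  x = λ² - 0 - 0 = 81 - 0 ≡ 3; y = λ·(0 - 3) - 11 ≡ 1. → (3, 1)
add Q: (3, 1) + (0, 11). λ = (11 - 1)/(0 - 3) ≡ 10/10 mod 13. 10⁻¹ ≡ 4 (mod 13), so λ ≡ 1.
  x = λ² - 3 - 0 = 1 - 3 ≡ 11; y = λ·(3 - 11) - 1 ≡ 4. → (11, 4)
double: tangent at (11, 4): λ = (3·11² + 3)/(2·4) ≡ 2/8. 8⁻¹ ≡ 5 (mod 13), so λ ≡ 2·5 ≡ 10.
  x = λ² - 11 - 11 = 100 - 22 ≡ 0; y = λ·(11 - 0) - 4 ≡ 2. → (0, 2)

(0, 2)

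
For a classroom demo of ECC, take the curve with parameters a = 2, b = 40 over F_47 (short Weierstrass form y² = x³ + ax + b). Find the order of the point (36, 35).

2P: tangent at (36, 35): λ = (3·36² + 2)/(2·35) ≡ 36/23. 23⁻¹ ≡ 45 (mod 47), so λ ≡ 36·45 ≡ 22.
  x = λ² - 36 - 36 = 484 - 72 ≡ 36; y = λ·(36 - 36) - 35 ≡ 12. → (36, 12)
3P: (36, 12) + (36, 35): same x and y₁ ≡ -y₂, so the sum is O.
3P = O, so the order is 3.

3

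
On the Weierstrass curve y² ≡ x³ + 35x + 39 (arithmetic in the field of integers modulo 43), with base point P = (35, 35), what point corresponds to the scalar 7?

Double-and-add on 7 = (111)₂. Start with P = (35, 35) for the leading 1-bit.
double: tangent at (35, 35): λ = (3·35² + 35)/(2·35) ≡ 12/27. 27⁻¹ ≡ 8 (mod 43), so λ ≡ 12·8 ≡ 10.
  x = λ² - 35 - 35 = 100 - 70 ≡ 30; y = λ·(35 - 30) - 35 ≡ 15. → (30, 15)
add P: (30, 15) + (35, 35). λ = (35 - 15)/(35 - 30) ≡ 20/5 mod 43. 5⁻¹ ≡ 26 (mod 43) since 5·26 = 130 ≡ 1, so λ ≡ 4.
  x = λ² - 30 - 35 = 16 - 65 ≡ 37; y = λ·(30 - 37) - 15 ≡ 0. → (37, 0)
double: (37, 0) + (37, 0): same x and y₁ ≡ -y₂, so the sum is the point at infinity.
add P: the point at infinity + (35, 35) = (35, 35) (identity).

(35, 35)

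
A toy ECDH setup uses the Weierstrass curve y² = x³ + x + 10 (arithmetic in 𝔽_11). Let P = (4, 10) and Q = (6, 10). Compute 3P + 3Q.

First 3P:
Repeated addition: build up to 3P.
2P: tangent at (4, 10): λ = (3·4² + 1)/(2·10) ≡ 5/9. 9⁻¹ ≡ 5 (mod 11), so λ ≡ 5·5 ≡ 3.
  x = λ² - 4 - 4 = 9 - 8 ≡ 1; y = λ·(4 - 1) - 10 ≡ 10. → (1, 10)
3P: (1, 10) + (4, 10). λ = (10 - 10)/(4 - 1) ≡ 0/3 mod 11. 3⁻¹ ≡ 4 (mod 11), so λ ≡ 0.
  x = λ² - 1 - 4 = 0 - 5 ≡ 6; y = λ·(1 - 6) - 10 ≡ 1. → (6, 1)
3P = (6, 1).
Next 3Q:
Repeated addition: build up to 3Q.
2Q: tangent at (6, 10): λ = (3·6² + 1)/(2·10) ≡ 10/9. 9⁻¹ ≡ 5 (mod 11), so λ ≡ 10·5 ≡ 6.
  x = λ² - 6 - 6 = 36 - 12 ≡ 2; y = λ·(6 - 2) - 10 ≡ 3. → (2, 3)
3Q: (2, 3) + (6, 10). λ = (10 - 3)/(6 - 2) ≡ 7/4 mod 11. 4⁻¹ ≡ 3 (mod 11), so λ ≡ 10.
  x = λ² - 2 - 6 = 100 - 8 ≡ 4; y = λ·(2 - 4) - 3 ≡ 10. → (4, 10)
3Q = (4, 10).
Finally 3P + 3Q:
(6, 1) + (4, 10). λ = (10 - 1)/(4 - 6) ≡ 9/9 mod 11. 9⁻¹ ≡ 5 (mod 11) since 9·5 = 45 ≡ 1, so λ ≡ 1.
  x = λ² - 6 - 4 = 1 - 10 ≡ 2; y = λ·(6 - 2) - 1 ≡ 3. → (2, 3)

(2, 3)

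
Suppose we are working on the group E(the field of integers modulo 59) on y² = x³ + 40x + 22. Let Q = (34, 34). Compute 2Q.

tangent at (34, 34): λ = (3·34² + 40)/(2·34) ≡ 27/9. 9⁻¹ ≡ 46 (mod 59) since 9·46 = 414 ≡ 1, so λ ≡ 27·46 ≡ 3.
  x = λ² - 34 - 34 = 9 - 68 ≡ 0; y = λ·(34 - 0) - 34 ≡ 9. → (0, 9)

(0, 9)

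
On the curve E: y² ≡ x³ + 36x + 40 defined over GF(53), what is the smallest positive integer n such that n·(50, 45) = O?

2P: tangent at (50, 45): λ = (3·50² + 36)/(2·45) ≡ 10/37. 37⁻¹ ≡ 43 (mod 53), so λ ≡ 10·43 ≡ 6.
  x = λ² - 50 - 50 = 36 - 100 ≡ 42; y = λ·(50 - 42) - 45 ≡ 3. → (42, 3)
3P: (42, 3) + (50, 45). λ = (45 - 3)/(50 - 42) ≡ 42/8 mod 53. 8⁻¹ ≡ 20 (mod 53) since 8·20 = 160 ≡ 1, so λ ≡ 45.
  x = λ² - 42 - 50 = 2025 - 92 ≡ 25; y = λ·(42 - 25) - 3 ≡ 20. → (25, 20)
4P: (25, 20) + (50, 45). λ = (45 - 20)/(50 - 25) ≡ 25/25 mod 53. 25⁻¹ ≡ 17 (mod 53), so λ ≡ 1.
  x = λ² - 25 - 50 = 1 - 75 ≡ 32; y = λ·(25 - 32) - 20 ≡ 26. → (32, 26)
5P: (32, 26) + (50, 45). λ = (45 - 26)/(50 - 32) ≡ 19/18 mod 53. 18⁻¹ ≡ 3 (mod 53), so λ ≡ 4.
  x = λ² - 32 - 50 = 16 - 82 ≡ 40; y = λ·(32 - 40) - 26 ≡ 48. → (40, 48)
6P: (40, 48) + (50, 45). λ = (45 - 48)/(50 - 40) ≡ 50/10 mod 53. 10⁻¹ ≡ 16 (mod 53), so λ ≡ 5.
  x = λ² - 40 - 50 = 25 - 90 ≡ 41; y = λ·(40 - 41) - 48 ≡ 0. → (41, 0)
7P: (41, 0) + (50, 45). λ = (45 - 0)/(50 - 41) ≡ 45/9 mod 53. 9⁻¹ ≡ 6 (mod 53) since 9·6 = 54 ≡ 1, so λ ≡ 5.
  x = λ² - 41 - 50 = 25 - 91 ≡ 40; y = λ·(41 - 40) - 0 ≡ 5. → (40, 5)
8P: (40, 5) + (50, 45). λ = (45 - 5)/(50 - 40) ≡ 40/10 mod 53. 10⁻¹ ≡ 16 (mod 53), so λ ≡ 4.
  x = λ² - 40 - 50 = 16 - 90 ≡ 32; y = λ·(40 - 32) - 5 ≡ 27. → (32, 27)
9P: (32, 27) + (50, 45). λ = (45 - 27)/(50 - 32) ≡ 18/18 mod 53. 18⁻¹ ≡ 3 (mod 53), so λ ≡ 1.
  x = λ² - 32 - 50 = 1 - 82 ≡ 25; y = λ·(32 - 25) - 27 ≡ 33. → (25, 33)
10P: (25, 33) + (50, 45). λ = (45 - 33)/(50 - 25) ≡ 12/25 mod 53. 25⁻¹ ≡ 17 (mod 53) since 25·17 = 425 ≡ 1, so λ ≡ 45.
  x = λ² - 25 - 50 = 2025 - 75 ≡ 42; y = λ·(25 - 42) - 33 ≡ 50. → (42, 50)
11P: (42, 50) + (50, 45). λ = (45 - 50)/(50 - 42) ≡ 48/8 mod 53. 8⁻¹ ≡ 20 (mod 53), so λ ≡ 6.
  x = λ² - 42 - 50 = 36 - 92 ≡ 50; y = λ·(42 - 50) - 50 ≡ 8. → (50, 8)
12P: (50, 8) + (50, 45): same x and y₁ ≡ -y₂, so the sum is O.
12P = O, so the order is 12.

12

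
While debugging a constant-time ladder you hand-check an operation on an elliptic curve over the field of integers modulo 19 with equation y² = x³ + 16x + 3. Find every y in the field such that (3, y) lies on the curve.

none

x³ + 16x + 3 = 78 ≡ 2 (mod 19).
2 is a non-residue mod 19; no y exists.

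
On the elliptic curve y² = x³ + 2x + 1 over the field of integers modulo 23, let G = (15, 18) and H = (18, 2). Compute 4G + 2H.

(9, 14)

First 4G:
Repeated addition: build up to 4G.
2G: tangent at (15, 18): λ = (3·15² + 2)/(2·18) ≡ 10/13. 13⁻¹ ≡ 16 (mod 23) since 13·16 = 208 ≡ 1, so λ ≡ 10·16 ≡ 22.
  x = λ² - 15 - 15 = 484 - 30 ≡ 17; y = λ·(15 - 17) - 18 ≡ 7. → (17, 7)
3G: (17, 7) + (15, 18). λ = (18 - 7)/(15 - 17) ≡ 11/21 mod 23. 21⁻¹ ≡ 11 (mod 23), so λ ≡ 6.
  x = λ² - 17 - 15 = 36 - 32 ≡ 4; y = λ·(17 - 4) - 7 ≡ 2. → (4, 2)
4G: (4, 2) + (15, 18). λ = (18 - 2)/(15 - 4) ≡ 16/11 mod 23. 11⁻¹ ≡ 21 (mod 23), so λ ≡ 14.
  x = λ² - 4 - 15 = 196 - 19 ≡ 16; y = λ·(4 - 16) - 2 ≡ 14. → (16, 14)
4G = (16, 14).
Next 2H:
Repeated addition: build up to 2H.
2H: tangent at (18, 2): λ = (3·18² + 2)/(2·2) ≡ 8/4. 4⁻¹ ≡ 6 (mod 23), so λ ≡ 8·6 ≡ 2.
  x = λ² - 18 - 18 = 4 - 36 ≡ 14; y = λ·(18 - 14) - 2 ≡ 6. → (14, 6)
2H = (14, 6).
Finally 4G + 2H:
(16, 14) + (14, 6). λ = (6 - 14)/(14 - 16) ≡ 15/21 mod 23. 21⁻¹ ≡ 11 (mod 23) since 21·11 = 231 ≡ 1, so λ ≡ 4.
  x = λ² - 16 - 14 = 16 - 30 ≡ 9; y = λ·(16 - 9) - 14 ≡ 14. → (9, 14)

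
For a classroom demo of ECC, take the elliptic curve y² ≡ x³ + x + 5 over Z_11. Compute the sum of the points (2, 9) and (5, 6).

(5, 5)

(2, 9) + (5, 6). λ = (6 - 9)/(5 - 2) ≡ 8/3 mod 11. 3⁻¹ ≡ 4 (mod 11), so λ ≡ 10.
  x = λ² - 2 - 5 = 100 - 7 ≡ 5; y = λ·(2 - 5) - 9 ≡ 5. → (5, 5)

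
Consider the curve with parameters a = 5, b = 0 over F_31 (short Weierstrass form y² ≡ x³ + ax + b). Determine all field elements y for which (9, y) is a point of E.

none

x³ + 5x + 0 = 774 ≡ 30 (mod 31).
30 is a non-residue mod 31; no y exists.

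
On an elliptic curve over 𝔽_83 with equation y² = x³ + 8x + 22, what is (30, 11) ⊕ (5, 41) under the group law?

(76, 11)

(30, 11) + (5, 41). λ = (41 - 11)/(5 - 30) ≡ 30/58 mod 83. 58⁻¹ ≡ 73 (mod 83) since 58·73 = 4234 ≡ 1, so λ ≡ 32.
  x = λ² - 30 - 5 = 1024 - 35 ≡ 76; y = λ·(30 - 76) - 11 ≡ 11. → (76, 11)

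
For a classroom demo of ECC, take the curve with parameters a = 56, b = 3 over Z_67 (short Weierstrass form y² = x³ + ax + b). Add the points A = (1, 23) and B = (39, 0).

(1, 23) + (39, 0). λ = (0 - 23)/(39 - 1) ≡ 44/38 mod 67. 38⁻¹ ≡ 30 (mod 67) since 38·30 = 1140 ≡ 1, so λ ≡ 47.
  x = λ² - 1 - 39 = 2209 - 40 ≡ 25; y = λ·(1 - 25) - 23 ≡ 55. → (25, 55)

(25, 55)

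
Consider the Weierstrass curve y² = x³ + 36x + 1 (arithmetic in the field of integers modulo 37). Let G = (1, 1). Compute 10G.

(27, 26)

Double-and-add on 10 = (1010)₂. Start with G = (1, 1) for the leading 1-bit.
double: tangent at (1, 1): λ = (3·1² + 36)/(2·1) ≡ 2/2. 2⁻¹ ≡ 19 (mod 37) since 2·19 = 38 ≡ 1, so λ ≡ 2·19 ≡ 1.
  x = λ² - 1 - 1 = 1 - 2 ≡ 36; y = λ·(1 - 36) - 1 ≡ 1. → (36, 1)
double: tangent at (36, 1): λ = (3·36² + 36)/(2·1) ≡ 2/2. 2⁻¹ ≡ 19 (mod 37), so λ ≡ 2·19 ≡ 1.
  x = λ² - 36 - 36 = 1 - 72 ≡ 3; y = λ·(36 - 3) - 1 ≡ 32. → (3, 32)
add G: (3, 32) + (1, 1). λ = (1 - 32)/(1 - 3) ≡ 6/35 mod 37. 35⁻¹ ≡ 18 (mod 37) since 35·18 = 630 ≡ 1, so λ ≡ 34.
  x = λ² - 3 - 1 = 1156 - 4 ≡ 5; y = λ·(3 - 5) - 32 ≡ 11. → (5, 11)
double: tangent at (5, 11): λ = (3·5² + 36)/(2·11) ≡ 0/22. 22⁻¹ ≡ 32 (mod 37), so λ ≡ 0·32 ≡ 0.
  x = λ² - 5 - 5 = 0 - 10 ≡ 27; y = λ·(5 - 27) - 11 ≡ 26. → (27, 26)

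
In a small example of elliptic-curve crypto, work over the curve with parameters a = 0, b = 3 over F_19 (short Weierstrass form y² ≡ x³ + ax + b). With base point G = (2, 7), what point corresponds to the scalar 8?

(7, 17)

Double-and-add on 8 = (1000)₂. Start with G = (2, 7) for the leading 1-bit.
double: tangent at (2, 7): λ = (3·2² + 0)/(2·7) ≡ 12/14. 14⁻¹ ≡ 15 (mod 19), so λ ≡ 12·15 ≡ 9.
  x = λ² - 2 - 2 = 81 - 4 ≡ 1; y = λ·(2 - 1) - 7 ≡ 2. → (1, 2)
double: tangent at (1, 2): λ = (3·1² + 0)/(2·2) ≡ 3/4. 4⁻¹ ≡ 5 (mod 19) since 4·5 = 20 ≡ 1, so λ ≡ 3·5 ≡ 15.
  x = λ² - 1 - 1 = 225 - 2 ≡ 14; y = λ·(1 - 14) - 2 ≡ 12. → (14, 12)
double: tangent at (14, 12): λ = (3·14² + 0)/(2·12) ≡ 18/5. 5⁻¹ ≡ 4 (mod 19), so λ ≡ 18·4 ≡ 15.
  x = λ² - 14 - 14 = 225 - 28 ≡ 7; y = λ·(14 - 7) - 12 ≡ 17. → (7, 17)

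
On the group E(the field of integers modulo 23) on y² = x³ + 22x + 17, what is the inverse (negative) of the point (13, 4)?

(13, 19)

-(13, 4) = (13, -4 mod 23) = (13, 19).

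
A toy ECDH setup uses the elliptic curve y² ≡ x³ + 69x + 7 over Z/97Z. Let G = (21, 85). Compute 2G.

(24, 89)

tangent at (21, 85): λ = (3·21² + 69)/(2·85) ≡ 34/73. 73⁻¹ ≡ 4 (mod 97), so λ ≡ 34·4 ≡ 39.
  x = λ² - 21 - 21 = 1521 - 42 ≡ 24; y = λ·(21 - 24) - 85 ≡ 89. → (24, 89)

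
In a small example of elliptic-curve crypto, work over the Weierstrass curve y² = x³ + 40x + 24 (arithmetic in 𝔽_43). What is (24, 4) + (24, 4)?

(31, 40)

tangent at (24, 4): λ = (3·24² + 40)/(2·4) ≡ 5/8. 8⁻¹ ≡ 27 (mod 43), so λ ≡ 5·27 ≡ 6.
  x = λ² - 24 - 24 = 36 - 48 ≡ 31; y = λ·(24 - 31) - 4 ≡ 40. → (31, 40)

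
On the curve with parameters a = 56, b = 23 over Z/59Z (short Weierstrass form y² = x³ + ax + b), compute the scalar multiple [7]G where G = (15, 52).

Double-and-add on 7 = (111)₂. Start with G = (15, 52) for the leading 1-bit.
double: tangent at (15, 52): λ = (3·15² + 56)/(2·52) ≡ 23/45. 45⁻¹ ≡ 21 (mod 59) since 45·21 = 945 ≡ 1, so λ ≡ 23·21 ≡ 11.
  x = λ² - 15 - 15 = 121 - 30 ≡ 32; y = λ·(15 - 32) - 52 ≡ 56. → (32, 56)
add G: (32, 56) + (15, 52). λ = (52 - 56)/(15 - 32) ≡ 55/42 mod 59. 42⁻¹ ≡ 52 (mod 59), so λ ≡ 28.
  x = λ² - 32 - 15 = 784 - 47 ≡ 29; y = λ·(32 - 29) - 56 ≡ 28. → (29, 28)
double: tangent at (29, 28): λ = (3·29² + 56)/(2·28) ≡ 42/56. 56⁻¹ ≡ 39 (mod 59), so λ ≡ 42·39 ≡ 45.
  x = λ² - 29 - 29 = 2025 - 58 ≡ 20; y = λ·(29 - 20) - 28 ≡ 23. → (20, 23)
add G: (20, 23) + (15, 52). λ = (52 - 23)/(15 - 20) ≡ 29/54 mod 59. 54⁻¹ ≡ 47 (mod 59), so λ ≡ 6.
  x = λ² - 20 - 15 = 36 - 35 ≡ 1; y = λ·(20 - 1) - 23 ≡ 32. → (1, 32)

(1, 32)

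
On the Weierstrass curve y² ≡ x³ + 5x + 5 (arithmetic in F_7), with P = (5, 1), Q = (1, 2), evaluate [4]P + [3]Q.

(1, 2)

First 4P:
Repeated addition: build up to 4P.
2P: tangent at (5, 1): λ = (3·5² + 5)/(2·1) ≡ 3/2. 2⁻¹ ≡ 4 (mod 7) since 2·4 = 8 ≡ 1, so λ ≡ 3·4 ≡ 5.
  x = λ² - 5 - 5 = 25 - 10 ≡ 1; y = λ·(5 - 1) - 1 ≡ 5. → (1, 5)
3P: (1, 5) + (5, 1). λ = (1 - 5)/(5 - 1) ≡ 3/4 mod 7. 4⁻¹ ≡ 2 (mod 7), so λ ≡ 6.
  x = λ² - 1 - 5 = 36 - 6 ≡ 2; y = λ·(1 - 2) - 5 ≡ 3. → (2, 3)
4P: (2, 3) + (5, 1). λ = (1 - 3)/(5 - 2) ≡ 5/3 mod 7. 3⁻¹ ≡ 5 (mod 7) since 3·5 = 15 ≡ 1, so λ ≡ 4.
  x = λ² - 2 - 5 = 16 - 7 ≡ 2; y = λ·(2 - 2) - 3 ≡ 4. → (2, 4)
4P = (2, 4).
Next 3Q:
Repeated addition: build up to 3Q.
2Q: tangent at (1, 2): λ = (3·1² + 5)/(2·2) ≡ 1/4. 4⁻¹ ≡ 2 (mod 7), so λ ≡ 1·2 ≡ 2.
  x = λ² - 1 - 1 = 4 - 2 ≡ 2; y = λ·(1 - 2) - 2 ≡ 3. → (2, 3)
3Q: (2, 3) + (1, 2). λ = (2 - 3)/(1 - 2) ≡ 6/6 mod 7. 6⁻¹ ≡ 6 (mod 7), so λ ≡ 1.
  x = λ² - 2 - 1 = 1 - 3 ≡ 5; y = λ·(2 - 5) - 3 ≡ 1. → (5, 1)
3Q = (5, 1).
Finally 4P + 3Q:
(2, 4) + (5, 1). λ = (1 - 4)/(5 - 2) ≡ 4/3 mod 7. 3⁻¹ ≡ 5 (mod 7), so λ ≡ 6.
  x = λ² - 2 - 5 = 36 - 7 ≡ 1; y = λ·(2 - 1) - 4 ≡ 2. → (1, 2)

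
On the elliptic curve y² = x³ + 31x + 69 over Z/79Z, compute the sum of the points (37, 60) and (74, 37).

(37, 60) + (74, 37). λ = (37 - 60)/(74 - 37) ≡ 56/37 mod 79. 37⁻¹ ≡ 47 (mod 79), so λ ≡ 25.
  x = λ² - 37 - 74 = 625 - 111 ≡ 40; y = λ·(37 - 40) - 60 ≡ 23. → (40, 23)

(40, 23)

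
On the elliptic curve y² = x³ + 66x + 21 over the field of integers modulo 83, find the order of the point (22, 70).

2P: tangent at (22, 70): λ = (3·22² + 66)/(2·70) ≡ 24/57. 57⁻¹ ≡ 67 (mod 83), so λ ≡ 24·67 ≡ 31.
  x = λ² - 22 - 22 = 961 - 44 ≡ 4; y = λ·(22 - 4) - 70 ≡ 73. → (4, 73)
3P: (4, 73) + (22, 70). λ = (70 - 73)/(22 - 4) ≡ 80/18 mod 83. 18⁻¹ ≡ 60 (mod 83), so λ ≡ 69.
  x = λ² - 4 - 22 = 4761 - 26 ≡ 4; y = λ·(4 - 4) - 73 ≡ 10. → (4, 10)
4P: (4, 10) + (22, 70). λ = (70 - 10)/(22 - 4) ≡ 60/18 mod 83. 18⁻¹ ≡ 60 (mod 83), so λ ≡ 31.
  x = λ² - 4 - 22 = 961 - 26 ≡ 22; y = λ·(4 - 22) - 10 ≡ 13. → (22, 13)
5P: (22, 13) + (22, 70): same x and y₁ ≡ -y₂, so the sum is O.
5P = O, so the order is 5.

5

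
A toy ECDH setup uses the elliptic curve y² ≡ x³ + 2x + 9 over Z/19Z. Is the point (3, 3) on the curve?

no

y² = 3² ≡ 9; x³ + 2x + 9 = 42 ≡ 4 (mod 19). 9 ≠ 4.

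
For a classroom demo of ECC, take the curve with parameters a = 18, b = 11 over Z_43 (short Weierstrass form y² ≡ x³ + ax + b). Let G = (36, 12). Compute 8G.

(39, 41)

Repeated addition: build up to 8G.
2G: tangent at (36, 12): λ = (3·36² + 18)/(2·12) ≡ 36/24. 24⁻¹ ≡ 9 (mod 43) since 24·9 = 216 ≡ 1, so λ ≡ 36·9 ≡ 23.
  x = λ² - 36 - 36 = 529 - 72 ≡ 27; y = λ·(36 - 27) - 12 ≡ 23. → (27, 23)
3G: (27, 23) + (36, 12). λ = (12 - 23)/(36 - 27) ≡ 32/9 mod 43. 9⁻¹ ≡ 24 (mod 43), so λ ≡ 37.
  x = λ² - 27 - 36 = 1369 - 63 ≡ 16; y = λ·(27 - 16) - 23 ≡ 40. → (16, 40)
4G: (16, 40) + (36, 12). λ = (12 - 40)/(36 - 16) ≡ 15/20 mod 43. 20⁻¹ ≡ 28 (mod 43), so λ ≡ 33.
  x = λ² - 16 - 36 = 1089 - 52 ≡ 5; y = λ·(16 - 5) - 40 ≡ 22. → (5, 22)
5G: (5, 22) + (36, 12). λ = (12 - 22)/(36 - 5) ≡ 33/31 mod 43. 31⁻¹ ≡ 25 (mod 43) since 31·25 = 775 ≡ 1, so λ ≡ 8.
  x = λ² - 5 - 36 = 64 - 41 ≡ 23; y = λ·(5 - 23) - 22 ≡ 6. → (23, 6)
6G: (23, 6) + (36, 12). λ = (12 - 6)/(36 - 23) ≡ 6/13 mod 43. 13⁻¹ ≡ 10 (mod 43) since 13·10 = 130 ≡ 1, so λ ≡ 17.
  x = λ² - 23 - 36 = 289 - 59 ≡ 15; y = λ·(23 - 15) - 6 ≡ 1. → (15, 1)
7G: (15, 1) + (36, 12). λ = (12 - 1)/(36 - 15) ≡ 11/21 mod 43. 21⁻¹ ≡ 41 (mod 43), so λ ≡ 21.
  x = λ² - 15 - 36 = 441 - 51 ≡ 3; y = λ·(15 - 3) - 1 ≡ 36. → (3, 36)
8G: (3, 36) + (36, 12). λ = (12 - 36)/(36 - 3) ≡ 19/33 mod 43. 33⁻¹ ≡ 30 (mod 43) since 33·30 = 990 ≡ 1, so λ ≡ 11.
  x = λ² - 3 - 36 = 121 - 39 ≡ 39; y = λ·(3 - 39) - 36 ≡ 41. → (39, 41)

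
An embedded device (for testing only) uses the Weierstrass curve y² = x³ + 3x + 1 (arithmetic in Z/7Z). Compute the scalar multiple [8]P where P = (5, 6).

(6, 5)

Repeated addition: build up to 8P.
2P: tangent at (5, 6): λ = (3·5² + 3)/(2·6) ≡ 1/5. 5⁻¹ ≡ 3 (mod 7) since 5·3 = 15 ≡ 1, so λ ≡ 1·3 ≡ 3.
  x = λ² - 5 - 5 = 9 - 10 ≡ 6; y = λ·(5 - 6) - 6 ≡ 5. → (6, 5)
3P: (6, 5) + (5, 6). λ = (6 - 5)/(5 - 6) ≡ 1/6 mod 7. 6⁻¹ ≡ 6 (mod 7) since 6·6 = 36 ≡ 1, so λ ≡ 6.
  x = λ² - 6 - 5 = 36 - 11 ≡ 4; y = λ·(6 - 4) - 5 ≡ 0. → (4, 0)
4P: (4, 0) + (5, 6). λ = (6 - 0)/(5 - 4) ≡ 6/1 mod 7. 1⁻¹ ≡ 1 (mod 7) since 1·1 = 1 ≡ 1, so λ ≡ 6.
  x = λ² - 4 - 5 = 36 - 9 ≡ 6; y = λ·(4 - 6) - 0 ≡ 2. → (6, 2)
5P: (6, 2) + (5, 6). λ = (6 - 2)/(5 - 6) ≡ 4/6 mod 7. 6⁻¹ ≡ 6 (mod 7), so λ ≡ 3.
  x = λ² - 6 - 5 = 9 - 11 ≡ 5; y = λ·(6 - 5) - 2 ≡ 1. → (5, 1)
6P: (5, 1) + (5, 6): same x and y₁ ≡ -y₂, so the sum is 𝒪.
7P: 𝒪 + (5, 6) = (5, 6) (identity).
8P: tangent at (5, 6): λ = (3·5² + 3)/(2·6) ≡ 1/5. 5⁻¹ ≡ 3 (mod 7) since 5·3 = 15 ≡ 1, so λ ≡ 1·3 ≡ 3.
  x = λ² - 5 - 5 = 9 - 10 ≡ 6; y = λ·(5 - 6) - 6 ≡ 5. → (6, 5)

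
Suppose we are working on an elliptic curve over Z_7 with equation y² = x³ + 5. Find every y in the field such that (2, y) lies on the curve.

x³ + 0x + 5 = 13 ≡ 6 (mod 7).
6 is a non-residue mod 7; no y exists.

none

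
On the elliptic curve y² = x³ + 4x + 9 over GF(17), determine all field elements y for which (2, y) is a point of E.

x³ + 4x + 9 = 25 ≡ 8 (mod 17).
Square roots of 8 mod 17: 5 and 12 (since 5² = 25 ≡ 8).

5, 12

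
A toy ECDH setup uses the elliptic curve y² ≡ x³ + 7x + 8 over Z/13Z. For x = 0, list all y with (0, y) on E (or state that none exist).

none

x³ + 7x + 8 = 8 ≡ 8 (mod 13).
8 is a non-residue mod 13; no y exists.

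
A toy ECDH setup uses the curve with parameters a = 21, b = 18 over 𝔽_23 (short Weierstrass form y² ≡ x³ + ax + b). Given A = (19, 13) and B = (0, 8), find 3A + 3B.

(11, 4)

First 3A:
Repeated addition: build up to 3A.
2A: tangent at (19, 13): λ = (3·19² + 21)/(2·13) ≡ 0/3. 3⁻¹ ≡ 8 (mod 23), so λ ≡ 0·8 ≡ 0.
  x = λ² - 19 - 19 = 0 - 38 ≡ 8; y = λ·(19 - 8) - 13 ≡ 10. → (8, 10)
3A: (8, 10) + (19, 13). λ = (13 - 10)/(19 - 8) ≡ 3/11 mod 23. 11⁻¹ ≡ 21 (mod 23), so λ ≡ 17.
  x = λ² - 8 - 19 = 289 - 27 ≡ 9; y = λ·(8 - 9) - 10 ≡ 19. → (9, 19)
3A = (9, 19).
Next 3B:
Repeated addition: build up to 3B.
2B: tangent at (0, 8): λ = (3·0² + 21)/(2·8) ≡ 21/16. 16⁻¹ ≡ 13 (mod 23) since 16·13 = 208 ≡ 1, so λ ≡ 21·13 ≡ 20.
  x = λ² - 0 - 0 = 400 - 0 ≡ 9; y = λ·(0 - 9) - 8 ≡ 19. → (9, 19)
3B: (9, 19) + (0, 8). λ = (8 - 19)/(0 - 9) ≡ 12/14 mod 23. 14⁻¹ ≡ 5 (mod 23), so λ ≡ 14.
  x = λ² - 9 - 0 = 196 - 9 ≡ 3; y = λ·(9 - 3) - 19 ≡ 19. → (3, 19)
3B = (3, 19).
Finally 3A + 3B:
(9, 19) + (3, 19). λ = (19 - 19)/(3 - 9) ≡ 0/17 mod 23. 17⁻¹ ≡ 19 (mod 23), so λ ≡ 0.
  x = λ² - 9 - 3 = 0 - 12 ≡ 11; y = λ·(9 - 11) - 19 ≡ 4. → (11, 4)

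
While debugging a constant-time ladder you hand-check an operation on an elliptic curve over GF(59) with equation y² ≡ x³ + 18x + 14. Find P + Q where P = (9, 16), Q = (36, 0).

(29, 33)

(9, 16) + (36, 0). λ = (0 - 16)/(36 - 9) ≡ 43/27 mod 59. 27⁻¹ ≡ 35 (mod 59), so λ ≡ 30.
  x = λ² - 9 - 36 = 900 - 45 ≡ 29; y = λ·(9 - 29) - 16 ≡ 33. → (29, 33)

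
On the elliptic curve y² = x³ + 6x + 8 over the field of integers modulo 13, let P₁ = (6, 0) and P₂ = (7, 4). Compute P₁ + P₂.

(6, 0) + (7, 4). λ = (4 - 0)/(7 - 6) ≡ 4/1 mod 13. 1⁻¹ ≡ 1 (mod 13) since 1·1 = 1 ≡ 1, so λ ≡ 4.
  x = λ² - 6 - 7 = 16 - 13 ≡ 3; y = λ·(6 - 3) - 0 ≡ 12. → (3, 12)

(3, 12)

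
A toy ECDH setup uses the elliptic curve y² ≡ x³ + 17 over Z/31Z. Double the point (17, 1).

(5, 24)

tangent at (17, 1): λ = (3·17² + 0)/(2·1) ≡ 30/2. 2⁻¹ ≡ 16 (mod 31) since 2·16 = 32 ≡ 1, so λ ≡ 30·16 ≡ 15.
  x = λ² - 17 - 17 = 225 - 34 ≡ 5; y = λ·(17 - 5) - 1 ≡ 24. → (5, 24)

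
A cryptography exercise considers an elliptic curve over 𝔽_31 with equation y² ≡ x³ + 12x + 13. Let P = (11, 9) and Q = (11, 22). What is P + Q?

O

The two points share x = 11 and their y-coordinates satisfy 9 + 22 ≡ 0 (mod 31), so they are inverses. Their sum is the point at infinity.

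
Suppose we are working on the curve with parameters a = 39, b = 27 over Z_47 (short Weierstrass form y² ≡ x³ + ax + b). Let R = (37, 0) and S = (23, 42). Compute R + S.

(37, 0) + (23, 42). λ = (42 - 0)/(23 - 37) ≡ 42/33 mod 47. 33⁻¹ ≡ 10 (mod 47), so λ ≡ 44.
  x = λ² - 37 - 23 = 1936 - 60 ≡ 43; y = λ·(37 - 43) - 0 ≡ 18. → (43, 18)

(43, 18)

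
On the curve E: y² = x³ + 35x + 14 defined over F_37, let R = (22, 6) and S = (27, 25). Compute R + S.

(35, 26)

(22, 6) + (27, 25). λ = (25 - 6)/(27 - 22) ≡ 19/5 mod 37. 5⁻¹ ≡ 15 (mod 37) since 5·15 = 75 ≡ 1, so λ ≡ 26.
  x = λ² - 22 - 27 = 676 - 49 ≡ 35; y = λ·(22 - 35) - 6 ≡ 26. → (35, 26)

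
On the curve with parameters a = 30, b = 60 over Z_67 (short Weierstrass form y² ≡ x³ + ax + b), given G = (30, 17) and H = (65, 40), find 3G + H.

(20, 33)

First 3G:
Repeated addition: build up to 3G.
2G: tangent at (30, 17): λ = (3·30² + 30)/(2·17) ≡ 50/34. 34⁻¹ ≡ 2 (mod 67), so λ ≡ 50·2 ≡ 33.
  x = λ² - 30 - 30 = 1089 - 60 ≡ 24; y = λ·(30 - 24) - 17 ≡ 47. → (24, 47)
3G: (24, 47) + (30, 17). λ = (17 - 47)/(30 - 24) ≡ 37/6 mod 67. 6⁻¹ ≡ 56 (mod 67), so λ ≡ 62.
  x = λ² - 24 - 30 = 3844 - 54 ≡ 38; y = λ·(24 - 38) - 47 ≡ 23. → (38, 23)
3G = (38, 23).
Finally 3G + H:
(38, 23) + (65, 40). λ = (40 - 23)/(65 - 38) ≡ 17/27 mod 67. 27⁻¹ ≡ 5 (mod 67) since 27·5 = 135 ≡ 1, so λ ≡ 18.
  x = λ² - 38 - 65 = 324 - 103 ≡ 20; y = λ·(38 - 20) - 23 ≡ 33. → (20, 33)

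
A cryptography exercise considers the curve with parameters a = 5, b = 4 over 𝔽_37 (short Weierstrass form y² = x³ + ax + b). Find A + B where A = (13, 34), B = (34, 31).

(13, 34) + (34, 31). λ = (31 - 34)/(34 - 13) ≡ 34/21 mod 37. 21⁻¹ ≡ 30 (mod 37), so λ ≡ 21.
  x = λ² - 13 - 34 = 441 - 47 ≡ 24; y = λ·(13 - 24) - 34 ≡ 31. → (24, 31)

(24, 31)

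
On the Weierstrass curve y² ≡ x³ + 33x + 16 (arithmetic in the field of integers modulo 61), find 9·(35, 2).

(38, 49)

Write P = (35, 2).
Repeated addition: build up to 9P.
2P: tangent at (35, 2): λ = (3·35² + 33)/(2·2) ≡ 48/4. 4⁻¹ ≡ 46 (mod 61), so λ ≡ 48·46 ≡ 12.
  x = λ² - 35 - 35 = 144 - 70 ≡ 13; y = λ·(35 - 13) - 2 ≡ 18. → (13, 18)
3P: (13, 18) + (35, 2). λ = (2 - 18)/(35 - 13) ≡ 45/22 mod 61. 22⁻¹ ≡ 25 (mod 61), so λ ≡ 27.
  x = λ² - 13 - 35 = 729 - 48 ≡ 10; y = λ·(13 - 10) - 18 ≡ 2. → (10, 2)
4P: (10, 2) + (35, 2). λ = (2 - 2)/(35 - 10) ≡ 0/25 mod 61. 25⁻¹ ≡ 22 (mod 61), so λ ≡ 0.
  x = λ² - 10 - 35 = 0 - 45 ≡ 16; y = λ·(10 - 16) - 2 ≡ 59. → (16, 59)
5P: (16, 59) + (35, 2). λ = (2 - 59)/(35 - 16) ≡ 4/19 mod 61. 19⁻¹ ≡ 45 (mod 61), so λ ≡ 58.
  x = λ² - 16 - 35 = 3364 - 51 ≡ 19; y = λ·(16 - 19) - 59 ≡ 11. → (19, 11)
6P: (19, 11) + (35, 2). λ = (2 - 11)/(35 - 19) ≡ 52/16 mod 61. 16⁻¹ ≡ 42 (mod 61), so λ ≡ 49.
  x = λ² - 19 - 35 = 2401 - 54 ≡ 29; y = λ·(19 - 29) - 11 ≡ 48. → (29, 48)
7P: (29, 48) + (35, 2). λ = (2 - 48)/(35 - 29) ≡ 15/6 mod 61. 6⁻¹ ≡ 51 (mod 61), so λ ≡ 33.
  x = λ² - 29 - 35 = 1089 - 64 ≡ 49; y = λ·(29 - 49) - 48 ≡ 24. → (49, 24)
8P: (49, 24) + (35, 2). λ = (2 - 24)/(35 - 49) ≡ 39/47 mod 61. 47⁻¹ ≡ 13 (mod 61), so λ ≡ 19.
  x = λ² - 49 - 35 = 361 - 84 ≡ 33; y = λ·(49 - 33) - 24 ≡ 36. → (33, 36)
9P: (33, 36) + (35, 2). λ = (2 - 36)/(35 - 33) ≡ 27/2 mod 61. 2⁻¹ ≡ 31 (mod 61) since 2·31 = 62 ≡ 1, so λ ≡ 44.
  x = λ² - 33 - 35 = 1936 - 68 ≡ 38; y = λ·(33 - 38) - 36 ≡ 49. → (38, 49)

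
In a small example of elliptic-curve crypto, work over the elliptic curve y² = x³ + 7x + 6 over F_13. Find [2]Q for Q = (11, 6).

tangent at (11, 6): λ = (3·11² + 7)/(2·6) ≡ 6/12. 12⁻¹ ≡ 12 (mod 13), so λ ≡ 6·12 ≡ 7.
  x = λ² - 11 - 11 = 49 - 22 ≡ 1; y = λ·(11 - 1) - 6 ≡ 12. → (1, 12)

(1, 12)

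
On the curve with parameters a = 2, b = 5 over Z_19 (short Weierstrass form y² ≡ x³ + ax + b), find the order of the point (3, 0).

2

2P: (3, 0) + (3, 0): same x and y₁ ≡ -y₂, so the sum is O.
2P = O, so the order is 2.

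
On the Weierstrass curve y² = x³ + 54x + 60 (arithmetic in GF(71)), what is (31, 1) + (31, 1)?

tangent at (31, 1): λ = (3·31² + 54)/(2·1) ≡ 26/2. 2⁻¹ ≡ 36 (mod 71) since 2·36 = 72 ≡ 1, so λ ≡ 26·36 ≡ 13.
  x = λ² - 31 - 31 = 169 - 62 ≡ 36; y = λ·(31 - 36) - 1 ≡ 5. → (36, 5)

(36, 5)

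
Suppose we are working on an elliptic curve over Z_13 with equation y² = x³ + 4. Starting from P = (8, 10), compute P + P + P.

Repeated addition: build up to 3P.
2P: tangent at (8, 10): λ = (3·8² + 0)/(2·10) ≡ 10/7. 7⁻¹ ≡ 2 (mod 13), so λ ≡ 10·2 ≡ 7.
  x = λ² - 8 - 8 = 49 - 16 ≡ 7; y = λ·(8 - 7) - 10 ≡ 10. → (7, 10)
3P: (7, 10) + (8, 10). λ = (10 - 10)/(8 - 7) ≡ 0/1 mod 13. 1⁻¹ ≡ 1 (mod 13) since 1·1 = 1 ≡ 1, so λ ≡ 0.
  x = λ² - 7 - 8 = 0 - 15 ≡ 11; y = λ·(7 - 11) - 10 ≡ 3. → (11, 3)

(11, 3)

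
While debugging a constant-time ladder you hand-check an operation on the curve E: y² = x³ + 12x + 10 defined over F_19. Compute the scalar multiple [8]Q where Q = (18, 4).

Double-and-add on 8 = (1000)₂. Start with Q = (18, 4) for the leading 1-bit.
double: tangent at (18, 4): λ = (3·18² + 12)/(2·4) ≡ 15/8. 8⁻¹ ≡ 12 (mod 19), so λ ≡ 15·12 ≡ 9.
  x = λ² - 18 - 18 = 81 - 36 ≡ 7; y = λ·(18 - 7) - 4 ≡ 0. → (7, 0)
double: (7, 0) + (7, 0): same x and y₁ ≡ -y₂, so the sum is the point at infinity.
double: the point at infinity + the point at infinity = the point at infinity (identity).

O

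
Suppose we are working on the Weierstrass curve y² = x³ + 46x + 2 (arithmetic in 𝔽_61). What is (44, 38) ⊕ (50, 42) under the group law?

(42, 4)

(44, 38) + (50, 42). λ = (42 - 38)/(50 - 44) ≡ 4/6 mod 61. 6⁻¹ ≡ 51 (mod 61), so λ ≡ 21.
  x = λ² - 44 - 50 = 441 - 94 ≡ 42; y = λ·(44 - 42) - 38 ≡ 4. → (42, 4)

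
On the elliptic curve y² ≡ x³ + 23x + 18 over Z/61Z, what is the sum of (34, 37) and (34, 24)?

O

The two points share x = 34 and their y-coordinates satisfy 37 + 24 ≡ 0 (mod 61), so they are inverses. Their sum is the point at infinity.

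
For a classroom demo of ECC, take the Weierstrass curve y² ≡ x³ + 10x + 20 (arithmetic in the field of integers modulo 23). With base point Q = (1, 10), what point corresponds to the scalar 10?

Double-and-add on 10 = (1010)₂. Start with Q = (1, 10) for the leading 1-bit.
double: tangent at (1, 10): λ = (3·1² + 10)/(2·10) ≡ 13/20. 20⁻¹ ≡ 15 (mod 23) since 20·15 = 300 ≡ 1, so λ ≡ 13·15 ≡ 11.
  x = λ² - 1 - 1 = 121 - 2 ≡ 4; y = λ·(1 - 4) - 10 ≡ 3. → (4, 3)
double: tangent at (4, 3): λ = (3·4² + 10)/(2·3) ≡ 12/6. 6⁻¹ ≡ 4 (mod 23), so λ ≡ 12·4 ≡ 2.
  x = λ² - 4 - 4 = 4 - 8 ≡ 19; y = λ·(4 - 19) - 3 ≡ 13. → (19, 13)
add Q: (19, 13) + (1, 10). λ = (10 - 13)/(1 - 19) ≡ 20/5 mod 23. 5⁻¹ ≡ 14 (mod 23), so λ ≡ 4.
  x = λ² - 19 - 1 = 16 - 20 ≡ 19; y = λ·(19 - 19) - 13 ≡ 10. → (19, 10)
double: tangent at (19, 10): λ = (3·19² + 10)/(2·10) ≡ 12/20. 20⁻¹ ≡ 15 (mod 23) since 20·15 = 300 ≡ 1, so λ ≡ 12·15 ≡ 19.
  x = λ² - 19 - 19 = 361 - 38 ≡ 1; y = λ·(19 - 1) - 10 ≡ 10. → (1, 10)

(1, 10)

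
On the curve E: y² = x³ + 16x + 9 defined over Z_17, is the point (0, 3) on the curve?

yes

y² = 3² ≡ 9; x³ + 16x + 9 = 9 ≡ 9 (mod 17). 9 = 9.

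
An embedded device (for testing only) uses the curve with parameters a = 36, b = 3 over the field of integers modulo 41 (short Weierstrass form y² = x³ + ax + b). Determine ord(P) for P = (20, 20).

2P: tangent at (20, 20): λ = (3·20² + 36)/(2·20) ≡ 6/40. 40⁻¹ ≡ 40 (mod 41) since 40·40 = 1600 ≡ 1, so λ ≡ 6·40 ≡ 35.
  x = λ² - 20 - 20 = 1225 - 40 ≡ 37; y = λ·(20 - 37) - 20 ≡ 0. → (37, 0)
3P: (37, 0) + (20, 20). λ = (20 - 0)/(20 - 37) ≡ 20/24 mod 41. 24⁻¹ ≡ 12 (mod 41) since 24·12 = 288 ≡ 1, so λ ≡ 35.
  x = λ² - 37 - 20 = 1225 - 57 ≡ 20; y = λ·(37 - 20) - 0 ≡ 21. → (20, 21)
4P: (20, 21) + (20, 20): same x and y₁ ≡ -y₂, so the sum is ∞.
4P = ∞, so the order is 4.

4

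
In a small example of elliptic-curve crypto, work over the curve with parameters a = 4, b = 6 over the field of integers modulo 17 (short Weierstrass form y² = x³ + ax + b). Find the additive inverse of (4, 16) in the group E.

-(4, 16) = (4, -16 mod 17) = (4, 1).

(4, 1)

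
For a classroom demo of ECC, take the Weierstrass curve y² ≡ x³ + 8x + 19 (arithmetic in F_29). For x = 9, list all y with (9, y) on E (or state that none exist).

none

x³ + 8x + 19 = 820 ≡ 8 (mod 29).
8 is a non-residue mod 29; no y exists.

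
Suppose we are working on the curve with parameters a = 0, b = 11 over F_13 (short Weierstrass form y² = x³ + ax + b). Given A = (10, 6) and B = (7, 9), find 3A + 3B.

(8, 9)

First 3A:
Repeated addition: build up to 3A.
2A: tangent at (10, 6): λ = (3·10² + 0)/(2·6) ≡ 1/12. 12⁻¹ ≡ 12 (mod 13), so λ ≡ 1·12 ≡ 12.
  x = λ² - 10 - 10 = 144 - 20 ≡ 7; y = λ·(10 - 7) - 6 ≡ 4. → (7, 4)
3A: (7, 4) + (10, 6). λ = (6 - 4)/(10 - 7) ≡ 2/3 mod 13. 3⁻¹ ≡ 9 (mod 13) since 3·9 = 27 ≡ 1, so λ ≡ 5.
  x = λ² - 7 - 10 = 25 - 17 ≡ 8; y = λ·(7 - 8) - 4 ≡ 4. → (8, 4)
3A = (8, 4).
Next 3B:
Repeated addition: build up to 3B.
2B: tangent at (7, 9): λ = (3·7² + 0)/(2·9) ≡ 4/5. 5⁻¹ ≡ 8 (mod 13) since 5·8 = 40 ≡ 1, so λ ≡ 4·8 ≡ 6.
  x = λ² - 7 - 7 = 36 - 14 ≡ 9; y = λ·(7 - 9) - 9 ≡ 5. → (9, 5)
3B: (9, 5) + (7, 9). λ = (9 - 5)/(7 - 9) ≡ 4/11 mod 13. 11⁻¹ ≡ 6 (mod 13) since 11·6 = 66 ≡ 1, so λ ≡ 11.
  x = λ² - 9 - 7 = 121 - 16 ≡ 1; y = λ·(9 - 1) - 5 ≡ 5. → (1, 5)
3B = (1, 5).
Finally 3A + 3B:
(8, 4) + (1, 5). λ = (5 - 4)/(1 - 8) ≡ 1/6 mod 13. 6⁻¹ ≡ 11 (mod 13) since 6·11 = 66 ≡ 1, so λ ≡ 11.
  x = λ² - 8 - 1 = 121 - 9 ≡ 8; y = λ·(8 - 8) - 4 ≡ 9. → (8, 9)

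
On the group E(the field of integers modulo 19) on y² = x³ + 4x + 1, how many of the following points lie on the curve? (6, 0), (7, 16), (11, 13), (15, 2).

(6, 0): 0² ≡ 0, rhs ≡ 13 → off.
(7, 16): 16² ≡ 9, rhs ≡ 11 → off.
(11, 13): 13² ≡ 17, rhs ≡ 8 → off.
(15, 2): 2² ≡ 4, rhs ≡ 16 → off.

0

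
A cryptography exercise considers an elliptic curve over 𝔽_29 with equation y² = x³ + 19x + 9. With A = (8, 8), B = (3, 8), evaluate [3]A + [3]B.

First 3A:
Repeated addition: build up to 3A.
2A: tangent at (8, 8): λ = (3·8² + 19)/(2·8) ≡ 8/16. 16⁻¹ ≡ 20 (mod 29), so λ ≡ 8·20 ≡ 15.
  x = λ² - 8 - 8 = 225 - 16 ≡ 6; y = λ·(8 - 6) - 8 ≡ 22. → (6, 22)
3A: (6, 22) + (8, 8). λ = (8 - 22)/(8 - 6) ≡ 15/2 mod 29. 2⁻¹ ≡ 15 (mod 29), so λ ≡ 22.
  x = λ² - 6 - 8 = 484 - 14 ≡ 6; y = λ·(6 - 6) - 22 ≡ 7. → (6, 7)
3A = (6, 7).
Next 3B:
Repeated addition: build up to 3B.
2B: tangent at (3, 8): λ = (3·3² + 19)/(2·8) ≡ 17/16. 16⁻¹ ≡ 20 (mod 29) since 16·20 = 320 ≡ 1, so λ ≡ 17·20 ≡ 21.
  x = λ² - 3 - 3 = 441 - 6 ≡ 0; y = λ·(3 - 0) - 8 ≡ 26. → (0, 26)
3B: (0, 26) + (3, 8). λ = (8 - 26)/(3 - 0) ≡ 11/3 mod 29. 3⁻¹ ≡ 10 (mod 29) since 3·10 = 30 ≡ 1, so λ ≡ 23.
  x = λ² - 0 - 3 = 529 - 3 ≡ 4; y = λ·(0 - 4) - 26 ≡ 27. → (4, 27)
3B = (4, 27).
Finally 3A + 3B:
(6, 7) + (4, 27). λ = (27 - 7)/(4 - 6) ≡ 20/27 mod 29. 27⁻¹ ≡ 14 (mod 29), so λ ≡ 19.
  x = λ² - 6 - 4 = 361 - 10 ≡ 3; y = λ·(6 - 3) - 7 ≡ 21. → (3, 21)

(3, 21)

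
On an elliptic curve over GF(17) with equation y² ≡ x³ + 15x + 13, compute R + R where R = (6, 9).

(4, 16)

tangent at (6, 9): λ = (3·6² + 15)/(2·9) ≡ 4/1. 1⁻¹ ≡ 1 (mod 17) since 1·1 = 1 ≡ 1, so λ ≡ 4·1 ≡ 4.
  x = λ² - 6 - 6 = 16 - 12 ≡ 4; y = λ·(6 - 4) - 9 ≡ 16. → (4, 16)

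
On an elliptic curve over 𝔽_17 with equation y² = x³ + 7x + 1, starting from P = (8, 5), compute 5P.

(1, 14)

Repeated addition: build up to 5P.
2P: tangent at (8, 5): λ = (3·8² + 7)/(2·5) ≡ 12/10. 10⁻¹ ≡ 12 (mod 17), so λ ≡ 12·12 ≡ 8.
  x = λ² - 8 - 8 = 64 - 16 ≡ 14; y = λ·(8 - 14) - 5 ≡ 15. → (14, 15)
3P: (14, 15) + (8, 5). λ = (5 - 15)/(8 - 14) ≡ 7/11 mod 17. 11⁻¹ ≡ 14 (mod 17) since 11·14 = 154 ≡ 1, so λ ≡ 13.
  x = λ² - 14 - 8 = 169 - 22 ≡ 11; y = λ·(14 - 11) - 15 ≡ 7. → (11, 7)
4P: (11, 7) + (8, 5). λ = (5 - 7)/(8 - 11) ≡ 15/14 mod 17. 14⁻¹ ≡ 11 (mod 17), so λ ≡ 12.
  x = λ² - 11 - 8 = 144 - 19 ≡ 6; y = λ·(11 - 6) - 7 ≡ 2. → (6, 2)
5P: (6, 2) + (8, 5). λ = (5 - 2)/(8 - 6) ≡ 3/2 mod 17. 2⁻¹ ≡ 9 (mod 17) since 2·9 = 18 ≡ 1, so λ ≡ 10.
  x = λ² - 6 - 8 = 100 - 14 ≡ 1; y = λ·(6 - 1) - 2 ≡ 14. → (1, 14)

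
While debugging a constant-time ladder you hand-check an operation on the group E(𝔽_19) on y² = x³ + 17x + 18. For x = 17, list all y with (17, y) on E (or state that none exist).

none

x³ + 17x + 18 = 5220 ≡ 14 (mod 19).
14 is a non-residue mod 19; no y exists.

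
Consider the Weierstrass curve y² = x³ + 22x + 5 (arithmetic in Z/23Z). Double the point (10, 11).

(3, 12)

tangent at (10, 11): λ = (3·10² + 22)/(2·11) ≡ 0/22. 22⁻¹ ≡ 22 (mod 23), so λ ≡ 0·22 ≡ 0.
  x = λ² - 10 - 10 = 0 - 20 ≡ 3; y = λ·(10 - 3) - 11 ≡ 12. → (3, 12)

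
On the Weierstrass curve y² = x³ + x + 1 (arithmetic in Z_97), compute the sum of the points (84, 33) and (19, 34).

(84, 33) + (19, 34). λ = (34 - 33)/(19 - 84) ≡ 1/32 mod 97. 32⁻¹ ≡ 94 (mod 97), so λ ≡ 94.
  x = λ² - 84 - 19 = 8836 - 103 ≡ 3; y = λ·(84 - 3) - 33 ≡ 15. → (3, 15)

(3, 15)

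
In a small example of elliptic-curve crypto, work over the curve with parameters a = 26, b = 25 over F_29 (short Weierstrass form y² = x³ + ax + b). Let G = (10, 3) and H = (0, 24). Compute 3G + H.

First 3G:
Repeated addition: build up to 3G.
2G: tangent at (10, 3): λ = (3·10² + 26)/(2·3) ≡ 7/6. 6⁻¹ ≡ 5 (mod 29), so λ ≡ 7·5 ≡ 6.
  x = λ² - 10 - 10 = 36 - 20 ≡ 16; y = λ·(10 - 16) - 3 ≡ 19. → (16, 19)
3G: (16, 19) + (10, 3). λ = (3 - 19)/(10 - 16) ≡ 13/23 mod 29. 23⁻¹ ≡ 24 (mod 29) since 23·24 = 552 ≡ 1, so λ ≡ 22.
  x = λ² - 16 - 10 = 484 - 26 ≡ 23; y = λ·(16 - 23) - 19 ≡ 1. → (23, 1)
3G = (23, 1).
Finally 3G + H:
(23, 1) + (0, 24). λ = (24 - 1)/(0 - 23) ≡ 23/6 mod 29. 6⁻¹ ≡ 5 (mod 29), so λ ≡ 28.
  x = λ² - 23 - 0 = 784 - 23 ≡ 7; y = λ·(23 - 7) - 1 ≡ 12. → (7, 12)

(7, 12)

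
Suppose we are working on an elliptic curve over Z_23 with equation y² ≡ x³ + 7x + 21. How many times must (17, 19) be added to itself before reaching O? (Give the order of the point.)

2P: tangent at (17, 19): λ = (3·17² + 7)/(2·19) ≡ 0/15. 15⁻¹ ≡ 20 (mod 23) since 15·20 = 300 ≡ 1, so λ ≡ 0·20 ≡ 0.
  x = λ² - 17 - 17 = 0 - 34 ≡ 12; y = λ·(17 - 12) - 19 ≡ 4. → (12, 4)
3P: (12, 4) + (17, 19). λ = (19 - 4)/(17 - 12) ≡ 15/5 mod 23. 5⁻¹ ≡ 14 (mod 23) since 5·14 = 70 ≡ 1, so λ ≡ 3.
  x = λ² - 12 - 17 = 9 - 29 ≡ 3; y = λ·(12 - 3) - 4 ≡ 0. → (3, 0)
4P: (3, 0) + (17, 19). λ = (19 - 0)/(17 - 3) ≡ 19/14 mod 23. 14⁻¹ ≡ 5 (mod 23) since 14·5 = 70 ≡ 1, so λ ≡ 3.
  x = λ² - 3 - 17 = 9 - 20 ≡ 12; y = λ·(3 - 12) - 0 ≡ 19. → (12, 19)
5P: (12, 19) + (17, 19). λ = (19 - 19)/(17 - 12) ≡ 0/5 mod 23. 5⁻¹ ≡ 14 (mod 23) since 5·14 = 70 ≡ 1, so λ ≡ 0.
  x = λ² - 12 - 17 = 0 - 29 ≡ 17; y = λ·(12 - 17) - 19 ≡ 4. → (17, 4)
6P: (17, 4) + (17, 19): same x and y₁ ≡ -y₂, so the sum is O.
6P = O, so the order is 6.

6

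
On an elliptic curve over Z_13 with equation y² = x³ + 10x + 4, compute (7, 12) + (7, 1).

O

The two points share x = 7 and their y-coordinates satisfy 12 + 1 ≡ 0 (mod 13), so they are inverses. Their sum is 𝒪.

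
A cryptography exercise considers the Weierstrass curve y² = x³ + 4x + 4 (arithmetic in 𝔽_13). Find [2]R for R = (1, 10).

(12, 5)

tangent at (1, 10): λ = (3·1² + 4)/(2·10) ≡ 7/7. 7⁻¹ ≡ 2 (mod 13), so λ ≡ 7·2 ≡ 1.
  x = λ² - 1 - 1 = 1 - 2 ≡ 12; y = λ·(1 - 12) - 10 ≡ 5. → (12, 5)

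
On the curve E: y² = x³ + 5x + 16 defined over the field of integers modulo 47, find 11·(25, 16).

Write P = (25, 16).
Repeated addition: build up to 11P.
2P: tangent at (25, 16): λ = (3·25² + 5)/(2·16) ≡ 0/32. 32⁻¹ ≡ 25 (mod 47) since 32·25 = 800 ≡ 1, so λ ≡ 0·25 ≡ 0.
  x = λ² - 25 - 25 = 0 - 50 ≡ 44; y = λ·(25 - 44) - 16 ≡ 31. → (44, 31)
3P: (44, 31) + (25, 16). λ = (16 - 31)/(25 - 44) ≡ 32/28 mod 47. 28⁻¹ ≡ 42 (mod 47) since 28·42 = 1176 ≡ 1, so λ ≡ 28.
  x = λ² - 44 - 25 = 784 - 69 ≡ 10; y = λ·(44 - 10) - 31 ≡ 28. → (10, 28)
4P: (10, 28) + (25, 16). λ = (16 - 28)/(25 - 10) ≡ 35/15 mod 47. 15⁻¹ ≡ 22 (mod 47), so λ ≡ 18.
  x = λ² - 10 - 25 = 324 - 35 ≡ 7; y = λ·(10 - 7) - 28 ≡ 26. → (7, 26)
5P: (7, 26) + (25, 16). λ = (16 - 26)/(25 - 7) ≡ 37/18 mod 47. 18⁻¹ ≡ 34 (mod 47), so λ ≡ 36.
  x = λ² - 7 - 25 = 1296 - 32 ≡ 42; y = λ·(7 - 42) - 26 ≡ 30. → (42, 30)
6P: (42, 30) + (25, 16). λ = (16 - 30)/(25 - 42) ≡ 33/30 mod 47. 30⁻¹ ≡ 11 (mod 47) since 30·11 = 330 ≡ 1, so λ ≡ 34.
  x = λ² - 42 - 25 = 1156 - 67 ≡ 8; y = λ·(42 - 8) - 30 ≡ 45. → (8, 45)
7P: (8, 45) + (25, 16). λ = (16 - 45)/(25 - 8) ≡ 18/17 mod 47. 17⁻¹ ≡ 36 (mod 47), so λ ≡ 37.
  x = λ² - 8 - 25 = 1369 - 33 ≡ 20; y = λ·(8 - 20) - 45 ≡ 28. → (20, 28)
8P: (20, 28) + (25, 16). λ = (16 - 28)/(25 - 20) ≡ 35/5 mod 47. 5⁻¹ ≡ 19 (mod 47) since 5·19 = 95 ≡ 1, so λ ≡ 7.
  x = λ² - 20 - 25 = 49 - 45 ≡ 4; y = λ·(20 - 4) - 28 ≡ 37. → (4, 37)
9P: (4, 37) + (25, 16). λ = (16 - 37)/(25 - 4) ≡ 26/21 mod 47. 21⁻¹ ≡ 9 (mod 47), so λ ≡ 46.
  x = λ² - 4 - 25 = 2116 - 29 ≡ 19; y = λ·(4 - 19) - 37 ≡ 25. → (19, 25)
10P: (19, 25) + (25, 16). λ = (16 - 25)/(25 - 19) ≡ 38/6 mod 47. 6⁻¹ ≡ 8 (mod 47) since 6·8 = 48 ≡ 1, so λ ≡ 22.
  x = λ² - 19 - 25 = 484 - 44 ≡ 17; y = λ·(19 - 17) - 25 ≡ 19. → (17, 19)
11P: (17, 19) + (25, 16). λ = (16 - 19)/(25 - 17) ≡ 44/8 mod 47. 8⁻¹ ≡ 6 (mod 47), so λ ≡ 29.
  x = λ² - 17 - 25 = 841 - 42 ≡ 0; y = λ·(17 - 0) - 19 ≡ 4. → (0, 4)

(0, 4)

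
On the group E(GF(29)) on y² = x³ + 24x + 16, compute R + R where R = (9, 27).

(6, 12)

tangent at (9, 27): λ = (3·9² + 24)/(2·27) ≡ 6/25. 25⁻¹ ≡ 7 (mod 29), so λ ≡ 6·7 ≡ 13.
  x = λ² - 9 - 9 = 169 - 18 ≡ 6; y = λ·(9 - 6) - 27 ≡ 12. → (6, 12)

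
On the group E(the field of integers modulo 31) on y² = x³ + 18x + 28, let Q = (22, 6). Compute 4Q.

Repeated addition: build up to 4Q.
2Q: tangent at (22, 6): λ = (3·22² + 18)/(2·6) ≡ 13/12. 12⁻¹ ≡ 13 (mod 31), so λ ≡ 13·13 ≡ 14.
  x = λ² - 22 - 22 = 196 - 44 ≡ 28; y = λ·(22 - 28) - 6 ≡ 3. → (28, 3)
3Q: (28, 3) + (22, 6). λ = (6 - 3)/(22 - 28) ≡ 3/25 mod 31. 25⁻¹ ≡ 5 (mod 31) since 25·5 = 125 ≡ 1, so λ ≡ 15.
  x = λ² - 28 - 22 = 225 - 50 ≡ 20; y = λ·(28 - 20) - 3 ≡ 24. → (20, 24)
4Q: (20, 24) + (22, 6). λ = (6 - 24)/(22 - 20) ≡ 13/2 mod 31. 2⁻¹ ≡ 16 (mod 31), so λ ≡ 22.
  x = λ² - 20 - 22 = 484 - 42 ≡ 8; y = λ·(20 - 8) - 24 ≡ 23. → (8, 23)

(8, 23)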